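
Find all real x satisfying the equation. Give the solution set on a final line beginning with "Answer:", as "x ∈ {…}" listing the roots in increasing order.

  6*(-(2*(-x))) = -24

Step 1. [6*(-(2*(-x))) = -24] leading coefficient 6: divide by 6 ⇒ div: -(2*(-x)) = -4.
Step 2. [-(2*(-x)) = -4] flip signs both sides ⇒ neg: 2*(-x) = 4.
Step 3. [2*(-x) = 4] 2·(inner) — divide through by 2. So div: -x = 2.
Step 4. [-x = 2] LHS negated; negate both sides ⇒ neg: x = -2.

Answer: x ∈ {-2}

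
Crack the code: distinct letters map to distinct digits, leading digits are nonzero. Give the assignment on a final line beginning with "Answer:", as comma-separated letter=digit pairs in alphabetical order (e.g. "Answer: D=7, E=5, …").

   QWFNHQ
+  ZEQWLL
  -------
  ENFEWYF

Step 1. [col 1: Q + L ≡ F (mod 10)] several values work for Q in column 1 (Q + L ≡ F (mod 10), carry-in 0); try Q=3, so Q=3.
Step 2. [col 1: Q + L ≡ F (mod 10)] several values work for L in column 1 (Q + L ≡ F (mod 10), carry-in 0); try L=5, so L=5.
Step 3. [col 1: Q + L ≡ F (mod 10)] from column 1 (Q=3, L=5, carry-in 0, digits 3,5 already taken and all letters distinct): F must equal 8 ⇒ F=8.
Step 4. [col 2: H + L ≡ Y (mod 10)] Y=9 is one option consistent with column 2 (H + L ≡ Y (mod 10), carry-in 0) — take it, so Y=9.
Step 5. [E] adding two 6-digit numbers gives at most 6+1 digits, and here it does — E is that final carry and must be 1. So E=1.
Step 6. [col 2: H + L ≡ Y (mod 10)] column 2: given L=5, Y=9, carry-in 0, and digits 1,3,5,8,9 already taken and all letters distinct, H+L≡Y (mod 10) forces H=4. So H=4.
Step 7. [col 3: N + W ≡ W (mod 10)] column 3: given nothing yet, carry-in 0, and digits 1,3,4,5,8,9 already taken and all letters distinct, N+W≡W (mod 10) forces N=0, so N=0.
Step 8. [col 3: N + W ≡ W (mod 10)] column 3 (N + W ≡ W (mod 10), carry-in 0) doesn't pin W yet; pick W=6 and continue, so W=6.
Step 9. [col 6: Q + Z ≡ N (mod 10)] column 6: given Q=3, N=0, carry-in 0, and digits 0,1,3,4,5,6,8,9 already taken and all letters distinct, Q+Z≡N (mod 10) forces Z=7. So Z=7.

Answer: E=1, F=8, H=4, L=5, N=0, Q=3, W=6, Y=9, Z=7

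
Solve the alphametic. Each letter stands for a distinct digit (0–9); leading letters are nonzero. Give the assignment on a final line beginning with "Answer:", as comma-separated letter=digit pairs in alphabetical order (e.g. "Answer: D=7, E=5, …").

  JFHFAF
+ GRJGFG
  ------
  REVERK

Step 1. [col 1: F + G ≡ K (mod 10)] K=8 is one option consistent with column 1 (F + G ≡ K (mod 10), carry-in 0) — take it, so K=8.
Step 2. [col 1: F + G ≡ K (mod 10)] no forcing yet in column 1 (carry-in 0); F=6 is free and consistent — try it, so F=6.
Step 3. [col 1: F + G ≡ K (mod 10)] in column 1 we have F+G≡K with carry-in 0; given F=6, K=8 and digits 6,8 already taken and all letters distinct, that pins G to 2, so G=2.
Step 4. [col 2: A + F ≡ R (mod 10)] A=7 is one option consistent with column 2 (A + F ≡ R (mod 10), carry-in 0) — take it, so A=7.
Step 5. [col 2: A + F ≡ R (mod 10)] in column 2 we have A+F≡R with carry-in 0; given A=7, F=6 and digits 2,6,7,8 already taken and all letters distinct, that pins R to 3. So R=3.
Step 6. [col 3: F + G ≡ E (mod 10)] from column 3 (F=6, G=2, carry-in 1, digits 2,3,6,7,8 already taken and all letters distinct): E must equal 9 ⇒ E=9.
Step 7. [col 4: H + J ≡ V (mod 10)] in column 4 we have H+J≡V with carry-in 0; given nothing yet and digits 2,3,6,7,8,9 already taken and all letters distinct, that pins V to 5, so V=5.
Step 8. [col 4: H + J ≡ V (mod 10)] column 4 (H + J ≡ V (mod 10), carry-in 0) doesn't pin H yet; pick H=4 and continue. So H=4.
Step 9. [col 4: H + J ≡ V (mod 10)] column 4 reads H+J+carry(0)=V with H=4, V=5; with digits 2,3,4,5,6,7,8,9 already taken and all letters distinct, the only value for J is 1 ⇒ J=1.

Answer: A=7, E=9, F=6, G=2, H=4, J=1, K=8, R=3, V=5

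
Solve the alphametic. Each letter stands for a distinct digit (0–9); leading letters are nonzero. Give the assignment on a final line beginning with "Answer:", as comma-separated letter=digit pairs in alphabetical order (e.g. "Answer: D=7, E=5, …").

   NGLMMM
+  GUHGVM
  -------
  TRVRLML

Step 1. [T] the sum has 7 digits but both addends have 6; that extra leading digit T is the final carry, namely 1, so T=1.
Step 2. [col 1: M + M ≡ L (mod 10)] column 1 (M + M ≡ L (mod 10), carry-in 0) doesn't pin M yet; pick M=6 and continue. So M=6.
Step 3. [col 1: M + M ≡ L (mod 10)] column 1 reads M+M+carry(0)=L with M=6; with digits 1,6 already taken and all letters distinct, the only value for L is 2. So L=2.
Step 4. [col 2: M + V ≡ M (mod 10)] in column 2 we have M+V≡M with carry-in 1; given M=6 and digits 1,2,6 already taken and all letters distinct, that pins V to 9, so V=9.
Step 5. [col 3: M + G ≡ L (mod 10)] column 3: given M=6, L=2, carry-in 1, and digits 1,2,6,9 already taken and all letters distinct, M+G≡L (mod 10) forces G=5 ⇒ G=5.
Step 6. [col 4: L + H ≡ R (mod 10)] no forcing yet in column 4 (carry-in 1); R=3 is free and consistent — try it, so R=3.
Step 7. [col 4: L + H ≡ R (mod 10)] in column 4 we have L+H≡R with carry-in 1; given L=2, R=3 and digits 1,2,3,5,6,9 already taken and all letters distinct, that pins H to 0. So H=0.
Step 8. [col 5: G + U ≡ V (mod 10)] column 5: given G=5, V=9, carry-in 0, and digits 0,1,2,3,5,6,9 already taken and all letters distinct, G+U≡V (mod 10) forces U=4. So U=4.
Step 9. [col 6: N + G ≡ R (mod 10)] in column 6 we have N+G≡R with carry-in 0; given G=5, R=3 and digits 0,1,2,3,4,5,6,9 already taken and all letters distinct, that pins N to 8 ⇒ N=8.

Answer: G=5, H=0, L=2, M=6, N=8, R=3, T=1, U=4, V=9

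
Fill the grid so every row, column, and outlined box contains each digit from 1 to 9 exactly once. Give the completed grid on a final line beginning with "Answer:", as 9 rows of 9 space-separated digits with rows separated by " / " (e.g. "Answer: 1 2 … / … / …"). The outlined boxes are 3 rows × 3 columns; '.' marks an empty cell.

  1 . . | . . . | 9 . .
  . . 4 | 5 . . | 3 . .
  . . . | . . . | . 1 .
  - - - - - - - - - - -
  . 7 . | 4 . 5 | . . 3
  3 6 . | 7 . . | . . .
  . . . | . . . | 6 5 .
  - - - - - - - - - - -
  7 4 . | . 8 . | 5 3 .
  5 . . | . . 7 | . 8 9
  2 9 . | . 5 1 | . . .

Step 1. [r6c4∈{1,2,3,8,9}] in col 4, 1 fits only at r6c4, so r6c4=1.
Step 2. [r6c9∈{2,4,7,8}] across row 6, 7 lands solely at r6c9. So r6c9=7.
Step 3. [r9c3∈{3,6,8}] in row 9, 8 fits only at r9c3. So r9c3=8.
Step 4. [r8c5∈{2,3,4,6}] 4 has one home in box 8: r8c5, so r8c5=4.
Step 5. [r5c3∈{1,2,5,9}] r5c3 is the only open cell in row 5 admitting 5, so r5c3=5.
Step 6. [r4c5∈{2,6,9}] across row 4, 6 lands solely at r4c5. So r4c5=6.
Step 7. [r4c3∈{1,2,9}] r4c3 is the only open cell in box 4 admitting 1, so r4c3=1.
Step 8. [r7c3∈{6}] only 6 remains possible at r7c3. So r7c3=6.
Step 9. [r8c4∈{2,3,6}] row 8 places 6 nowhere but r8c4. So r8c4=6.
Step 10. [r8c7∈{1,2}] 2 has one home in row 8: r8c7 ⇒ r8c7=2.
Step 11. [r4c8∈{2,9}] in row 4, 2 fits only at r4c8. So r4c8=2.
Step 12. [r4c1∈{8,9}] row 4 places 9 nowhere but r4c1 ⇒ r4c1=9.
Step 13. [r3c3∈{2,3,7,9}] r3c3 is the only open cell in col 3 admitting 9. So r3c3=9.
Step 14. [r1c3∈{2,3,7}] in col 3, 7 fits only at r1c3, so r1c3=7.
Step 15. [r5c8∈{4,9}] col 8 places 9 nowhere but r5c8, so r5c8=9.
Step 16. [r5c5∈{2}] r5c5's peers cover all but 2, so r5c5=2.
Step 17. [r1c5∈{3}] nothing but 3 survives at r1c5. So r1c5=3.
Step 18. [r5c6∈{8}] r5c6's peers cover all but 8. So r5c6=8.
Step 19. [r3c2∈{2,3,5,8}] row 3 places 3 nowhere but r3c2, so r3c2=3.
Step 20. [r3c9∈{2,4,5,6,8}] in row 3, 5 fits only at r3c9. So r3c9=5.
Step 21. [r5c7∈{1,4}] col 7 places 1 nowhere but r5c7. So r5c7=1.
Step 22. [r6c5∈{9}] r6c5 has the single candidate 9, so r6c5=9.
Step 23. [r2c6∈{2,6,9}] in row 2, 9 fits only at r2c6 ⇒ r2c6=9.
Step 24. [r7c6∈{2}] only 2 remains possible at r7c6 ⇒ r7c6=2.
Step 25. [r1c2∈{2,5,8}] across row 1, 5 lands solely at r1c2 ⇒ r1c2=5.
Step 26. [r2c2∈{2,8}] box 1 places 2 nowhere but r2c2 ⇒ r2c2=2.
Step 27. [r1c9∈{2,4,6,8}] col 9 places 2 nowhere but r1c9 ⇒ r1c9=2.
Step 28. [r2c9∈{6,8}] r2c9 is the only open cell in col 9 admitting 8. So r2c9=8.
Step 29. [r3c1∈{6,8}] r3c1 is the only open cell in box 1 admitting 8 ⇒ r3c1=8.
Step 30. [r3c5∈{7}] r3c5 has the single candidate 7 ⇒ r3c5=7.
Step 31. [r3c7∈{4}] only 4 remains possible at r3c7 ⇒ r3c7=4.
Step 32. [r9c8∈{4,6,7}] r9c8 is the only open cell in col 8 admitting 4, so r9c8=4.
Step 33. [r1c8∈{6}] r1c8 is down to just 6. So r1c8=6.
Step 34. [r9c9∈{6}] nothing but 6 survives at r9c9, so r9c9=6.
Step 35. [r7c4∈{9}] r7c4's peers cover all but 9 ⇒ r7c4=9.
Step 36. [r2c8∈{7}] r2c8 has the single candidate 7 ⇒ r2c8=7.
Step 37. [r5c9∈{4}] only 4 remains possible at r5c9, so r5c9=4.
Step 38. [r1c6∈{4}] only 4 remains possible at r1c6 ⇒ r1c6=4.
Step 39. [r1c4∈{8}] r1c4 is down to just 8, so r1c4=8.
Step 40. [r3c6∈{6}] r3c6's peers cover all but 6 ⇒ r3c6=6.
Step 41. [r8c3∈{3}] nothing but 3 survives at r8c3. So r8c3=3.
Step 42. [r2c5∈{1}] r2c5 is down to just 1. So r2c5=1.
Step 43. [r9c4∈{3}] only 3 remains possible at r9c4. So r9c4=3.
Step 44. [r4c7∈{8}] r4c7 is down to just 8, so r4c7=8.
Step 45. [r3c4∈{2}] nothing but 2 survives at r3c4 ⇒ r3c4=2.
Step 46. [r6c6∈{3}] nothing but 3 survives at r6c6, so r6c6=3.
Step 47. [r6c2∈{8}] r6c2 has the single candidate 8 ⇒ r6c2=8.
Step 48. [r8c2∈{1}] r8c2's peers cover all but 1. So r8c2=1.
Step 49. [r9c7∈{7}] r9c7 is down to just 7. So r9c7=7.
Step 50. [r2c1∈{6}] nothing but 6 survives at r2c1 ⇒ r2c1=6.
Step 51. [r7c9∈{1}] r7c9's peers cover all but 1. So r7c9=1.
Step 52. [r6c3∈{2}] r6c3 is down to just 2, so r6c3=2.
Step 53. [r6c1∈{4}] nothing but 4 survives at r6c1. So r6c1=4.

Answer: 1 5 7 8 3 4 9 6 2 / 6 2 4 5 1 9 3 7 8 / 8 3 9 2 7 6 4 1 5 / 9 7 1 4 6 5 8 2 3 / 3 6 5 7 2 8 1 9 4 / 4 8 2 1 9 3 6 5 7 / 7 4 6 9 8 2 5 3 1 / 5 1 3 6 4 7 2 8 9 / 2 9 8 3 5 1 7 4 6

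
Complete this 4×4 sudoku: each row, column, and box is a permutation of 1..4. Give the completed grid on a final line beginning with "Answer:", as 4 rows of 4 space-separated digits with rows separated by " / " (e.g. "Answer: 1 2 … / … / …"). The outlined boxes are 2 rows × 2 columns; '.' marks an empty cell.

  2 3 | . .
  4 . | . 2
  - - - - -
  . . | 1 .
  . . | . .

Step 1. [r4c3∈{2,3,4}] 2 has one home in col 3: r4c3 ⇒ r4c3=2.
Step 2. [r3c1∈{3}] r3c1 is down to just 3, so r3c1=3.
Step 3. [r3c4∈{4}] r3c4 has the single candidate 4 ⇒ r3c4=4.
Step 4. [r4c1∈{1}] r4c1 is down to just 1 ⇒ r4c1=1.
Step 5. [r1c3∈{4}] r1c3's peers cover all but 4 ⇒ r1c3=4.
Step 6. [r1c4∈{1}] r1c4's peers cover all but 1 ⇒ r1c4=1.
Step 7. [r3c2∈{2}] nothing but 2 survives at r3c2. So r3c2=2.
Step 8. [r4c2∈{4}] r4c2 is down to just 4. So r4c2=4.
Step 9. [r4c4∈{3}] r4c4's peers cover all but 3. So r4c4=3.
Step 10. [r2c3∈{3}] only 3 remains possible at r2c3. So r2c3=3.
Step 11. [r2c2∈{1}] r2c2 is down to just 1. So r2c2=1.

Answer: 2 3 4 1 / 4 1 3 2 / 3 2 1 4 / 1 4 2 3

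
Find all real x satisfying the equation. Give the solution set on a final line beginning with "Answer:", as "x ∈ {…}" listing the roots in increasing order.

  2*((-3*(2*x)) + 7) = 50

Step 1. [2*((-3*(2*x)) + 7) = 50] LHS = 2·(…); ÷2 both sides. So div: (-3*(2*x)) + 7 = 25.
Step 2. [(-3*(2*x)) + 7 = 25] 7 comes off first (subtract 7), so sub: -3*(2*x) = 18.
Step 3. [-3*(2*x) = 18] -3·(inner) — divide through by -3 ⇒ div: 2*x = -6.
Step 4. [2*x = -6] LHS = 2·(…); ÷2 both sides, so div: x = -3.

Answer: x ∈ {-3}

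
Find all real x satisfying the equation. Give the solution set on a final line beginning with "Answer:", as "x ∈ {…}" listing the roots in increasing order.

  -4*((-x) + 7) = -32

Step 1. [-4*((-x) + 7) = -32] -4·(inner) — divide through by -4. So div: (-x) + 7 = 8.
Step 2. [(-x) + 7 = 8] +7 is outermost — subtract 7 both sides, so sub: -x = 1.
Step 3. [-x = 1] flip signs both sides, so neg: x = -1.

Answer: x ∈ {-1}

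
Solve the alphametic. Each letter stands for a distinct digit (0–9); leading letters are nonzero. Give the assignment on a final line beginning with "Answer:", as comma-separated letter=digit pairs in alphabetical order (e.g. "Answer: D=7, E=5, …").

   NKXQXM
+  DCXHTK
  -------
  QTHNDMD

Step 1. [col 1: M + K ≡ D (mod 10)] K=4 is one option consistent with column 1 (M + K ≡ D (mod 10), carry-in 0) — take it ⇒ K=4.
Step 2. [col 1: M + K ≡ D (mod 10)] D=3 is one option consistent with column 1 (M + K ≡ D (mod 10), carry-in 0) — take it ⇒ D=3.
Step 3. [Q] adding two 6-digit numbers gives at most 6+1 digits, and here it does — Q is that final carry and must be 1, so Q=1.
Step 4. [col 1: M + K ≡ D (mod 10)] from column 1 (K=4, D=3, carry-in 0, digits 1,3,4 already taken and all letters distinct): M must equal 9 ⇒ M=9.
Step 5. [col 2: X + T ≡ M (mod 10)] column 2 (X + T ≡ M (mod 10), carry-in 1) doesn't pin T yet; pick T=0 and continue. So T=0.
Step 6. [col 2: X + T ≡ M (mod 10)] column 2 reads X+T+carry(1)=M with T=0, M=9; with digits 0,1,3,4,9 already taken and all letters distinct, the only value for X is 8. So X=8.
Step 7. [col 3: Q + H ≡ D (mod 10)] in column 3 we have Q+H≡D with carry-in 0; given Q=1, D=3 and digits 0,1,3,4,8,9 already taken and all letters distinct, that pins H to 2 ⇒ H=2.
Step 8. [col 4: X + X ≡ N (mod 10)] column 4 reads X+X+carry(0)=N with X=8; with digits 0,1,2,3,4,8,9 already taken and all letters distinct, the only value for N is 6 ⇒ N=6.
Step 9. [col 5: K + C ≡ H (mod 10)] from column 5 (K=4, H=2, carry-in 1, digits 0,1,2,3,4,6,8,9 already taken and all letters distinct): C must equal 7, so C=7.

Answer: C=7, D=3, H=2, K=4, M=9, N=6, Q=1, T=0, X=8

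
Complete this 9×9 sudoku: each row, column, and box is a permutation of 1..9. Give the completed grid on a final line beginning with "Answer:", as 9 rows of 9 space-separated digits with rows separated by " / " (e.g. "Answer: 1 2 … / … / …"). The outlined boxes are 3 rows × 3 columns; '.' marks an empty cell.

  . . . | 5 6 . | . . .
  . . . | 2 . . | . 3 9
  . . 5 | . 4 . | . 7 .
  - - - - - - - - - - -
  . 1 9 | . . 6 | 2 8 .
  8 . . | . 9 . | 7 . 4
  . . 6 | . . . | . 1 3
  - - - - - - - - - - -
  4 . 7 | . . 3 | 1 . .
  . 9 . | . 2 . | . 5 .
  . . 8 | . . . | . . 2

Step 1. [r3c4∈{1,3,8,9}] box 2 places 3 nowhere but r3c4. So r3c4=3.
Step 2. [r6c2∈{2,4,5,7}] r6c2 is the only open cell in box 4 admitting 4, so r6c2=4.
Step 3. [r7c2∈{2,5,6}] row 7 places 2 nowhere but r7c2 ⇒ r7c2=2.
Step 4. [r3c1∈{1,2,6,9}] 2 has one home in row 3: r3c1. So r3c1=2.
Step 5. [r7c5∈{5,8}] in row 7, 5 fits only at r7c5 ⇒ r7c5=5.
Step 6. [r6c6∈{2,5,7,8}] across row 6, 2 lands solely at r6c6, so r6c6=2.
Step 7. [r1c1∈{1,3,7,9}] in col 1, 9 fits only at r1c1, so r1c1=9.
Step 8. [r2c7∈{4,5,6,8}] across row 2, 5 lands solely at r2c7, so r2c7=5.
Step 9. [r8c9∈{6,7,8}] in col 9, 7 fits only at r8c9, so r8c9=7.
Step 10. [r6c1∈{5,7}] r6c1 is the only open cell in row 6 admitting 5 ⇒ r6c1=5.
Step 11. [r5c2∈{3}] r5c2 is down to just 3, so r5c2=3.
Step 12. [r5c4∈{1}] r5c4's peers cover all but 1 ⇒ r5c4=1.
Step 13. [r4c1∈{7}] r4c1's peers cover all but 7. So r4c1=7.
Step 14. [r3c6∈{1,8,9}] 9 has one home in row 3: r3c6. So r3c6=9.
Step 15. [r3c9∈{1,6,8}] across row 3, 1 lands solely at r3c9 ⇒ r3c9=1.
Step 16. [r7c9∈{6,8}] in col 9, 6 fits only at r7c9. So r7c9=6.
Step 17. [r8c7∈{3,4,8}] in box 9, 8 fits only at r8c7. So r8c7=8.
Step 18. [r1c3∈{1,3,4}] across row 1, 3 lands solely at r1c3. So r1c3=3.
Step 19. [r1c6∈{1,7,8}] in row 1, 1 fits only at r1c6. So r1c6=1.
Step 20. [r8c3∈{1}] r8c3's peers cover all but 1. So r8c3=1.
Step 21. [r9c7∈{3,4,9}] col 7 places 3 nowhere but r9c7. So r9c7=3.
Step 22. [r9c8∈{4,9}] 4 has one home in box 9: r9c8. So r9c8=4.
Step 23. [r9c1∈{6}] only 6 remains possible at r9c1, so r9c1=6.
Step 24. [r2c2∈{6,7,8}] 6 has one home in row 2: r2c2 ⇒ r2c2=6.
Step 25. [r9c6∈{7}] only 7 remains possible at r9c6 ⇒ r9c6=7.
Step 26. [r6c4∈{7,8}] 7 has one home in col 4: r6c4 ⇒ r6c4=7.
Step 27. [r2c6∈{8}] only 8 remains possible at r2c6. So r2c6=8.
Step 28. [r1c2∈{7,8}] in row 1, 7 fits only at r1c2. So r1c2=7.
Step 29. [r9c4∈{9}] r9c4 has the single candidate 9 ⇒ r9c4=9.
Step 30. [r8c6∈{4}] nothing but 4 survives at r8c6, so r8c6=4.
Step 31. [r4c4∈{4}] nothing but 4 survives at r4c4. So r4c4=4.
Step 32. [r6c7∈{9}] only 9 remains possible at r6c7, so r6c7=9.
Step 33. [r6c5∈{8}] nothing but 8 survives at r6c5. So r6c5=8.
Step 34. [r9c5∈{1}] r9c5 is down to just 1, so r9c5=1.
Step 35. [r7c4∈{8}] only 8 remains possible at r7c4, so r7c4=8.
Step 36. [r1c7∈{4}] r1c7 is down to just 4, so r1c7=4.
Step 37. [r4c9∈{5}] r4c9 is down to just 5 ⇒ r4c9=5.
Step 38. [r1c9∈{8}] r1c9 is down to just 8. So r1c9=8.
Step 39. [r4c5∈{3}] only 3 remains possible at r4c5. So r4c5=3.
Step 40. [r7c8∈{9}] r7c8 has the single candidate 9. So r7c8=9.
Step 41. [r8c4∈{6}] r8c4 is down to just 6, so r8c4=6.
Step 42. [r2c1∈{1}] nothing but 1 survives at r2c1. So r2c1=1.
Step 43. [r8c1∈{3}] r8c1 has the single candidate 3. So r8c1=3.
Step 44. [r3c2∈{8}] r3c2 is down to just 8. So r3c2=8.
Step 45. [r1c8∈{2}] nothing but 2 survives at r1c8, so r1c8=2.
Step 46. [r9c2∈{5}] nothing but 5 survives at r9c2, so r9c2=5.
Step 47. [r2c5∈{7}] r2c5 is down to just 7 ⇒ r2c5=7.
Step 48. [r5c6∈{5}] nothing but 5 survives at r5c6, so r5c6=5.
Step 49. [r5c3∈{2}] only 2 remains possible at r5c3 ⇒ r5c3=2.
Step 50. [r3c7∈{6}] only 6 remains possible at r3c7 ⇒ r3c7=6.
Step 51. [r2c3∈{4}] r2c3 has the single candidate 4. So r2c3=4.
Step 52. [r5c8∈{6}] r5c8 is down to just 6. So r5c8=6.

Answer: 9 7 3 5 6 1 4 2 8 / 1 6 4 2 7 8 5 3 9 / 2 8 5 3 4 9 6 7 1 / 7 1 9 4 3 6 2 8 5 / 8 3 2 1 9 5 7 6 4 / 5 4 6 7 8 2 9 1 3 / 4 2 7 8 5 3 1 9 6 / 3 9 1 6 2 4 8 5 7 / 6 5 8 9 1 7 3 4 2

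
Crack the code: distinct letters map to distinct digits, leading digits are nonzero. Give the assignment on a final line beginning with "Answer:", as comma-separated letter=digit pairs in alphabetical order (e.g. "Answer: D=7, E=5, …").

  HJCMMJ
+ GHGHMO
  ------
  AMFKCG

Step 1. [col 1: J + O ≡ G (mod 10)] column 1 (J + O ≡ G (mod 10), carry-in 0) doesn't pin J yet; pick J=5 and continue, so J=5.
Step 2. [col 1: J + O ≡ G (mod 10)] several values work for O in column 1 (J + O ≡ G (mod 10), carry-in 0); try O=6, so O=6.
Step 3. [col 1: J + O ≡ G (mod 10)] column 1: given J=5, O=6, carry-in 0, and digits 5,6 already taken and all letters distinct, J+O≡G (mod 10) forces G=1 ⇒ G=1.
Step 4. [col 2: M + M ≡ C (mod 10)] several values work for M in column 2 (M + M ≡ C (mod 10), carry-in 1); try M=8. So M=8.
Step 5. [col 2: M + M ≡ C (mod 10)] in column 2 we have M+M≡C with carry-in 1; given M=8 and digits 1,5,6,8 already taken and all letters distinct, that pins C to 7 ⇒ C=7.
Step 6. [col 3: M + H ≡ K (mod 10)] column 3 (M + H ≡ K (mod 10), carry-in 1) doesn't pin K yet; pick K=2 and continue ⇒ K=2.
Step 7. [col 3: M + H ≡ K (mod 10)] column 3 reads M+H+carry(1)=K with M=8, K=2; with digits 1,2,5,6,7,8 already taken and all letters distinct, the only value for H is 3, so H=3.
Step 8. [col 4: C + G ≡ F (mod 10)] column 4: given C=7, G=1, carry-in 1, and digits 1,2,3,5,6,7,8 already taken and all letters distinct, C+G≡F (mod 10) forces F=9 ⇒ F=9.
Step 9. [col 6: H + G ≡ A (mod 10)] from column 6 (H=3, G=1, carry-in 0, digits 1,2,3,5,6,7,8,9 already taken and all letters distinct): A must equal 4. So A=4.

Answer: A=4, C=7, F=9, G=1, H=3, J=5, K=2, M=8, O=6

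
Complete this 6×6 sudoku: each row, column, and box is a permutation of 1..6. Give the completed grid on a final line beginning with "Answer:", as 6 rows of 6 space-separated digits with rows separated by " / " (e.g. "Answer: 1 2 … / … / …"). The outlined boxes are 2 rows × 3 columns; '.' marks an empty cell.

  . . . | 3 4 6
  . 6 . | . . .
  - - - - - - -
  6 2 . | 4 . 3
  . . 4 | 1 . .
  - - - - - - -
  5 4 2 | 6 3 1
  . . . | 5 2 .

Step 1. [r3c5∈{5}] r3c5 has the single candidate 5 ⇒ r3c5=5.
Step 2. [r2c1∈{1,2,3,4}] 4 has one home in row 2: r2c1. So r2c1=4.
Step 3. [r2c3∈{1,3,5}] 3 has one home in row 2: r2c3 ⇒ r2c3=3.
Step 4. [r3c3∈{1}] r3c3 has the single candidate 1. So r3c3=1.
Step 5. [r4c2∈{3,5}] across row 4, 5 lands solely at r4c2 ⇒ r4c2=5.
Step 6. [r1c2∈{1}] r1c2 has the single candidate 1 ⇒ r1c2=1.
Step 7. [r4c1∈{3}] r4c1 has the single candidate 3 ⇒ r4c1=3.
Step 8. [r2c6∈{2,5}] 5 has one home in row 2: r2c6 ⇒ r2c6=5.
Step 9. [r2c4∈{2}] r2c4 is down to just 2. So r2c4=2.
Step 10. [r2c5∈{1}] r2c5 has the single candidate 1. So r2c5=1.
Step 11. [r6c1∈{1}] nothing but 1 survives at r6c1. So r6c1=1.
Step 12. [r1c3∈{5}] r1c3's peers cover all but 5. So r1c3=5.
Step 13. [r4c6∈{2}] only 2 remains possible at r4c6. So r4c6=2.
Step 14. [r6c6∈{4}] nothing but 4 survives at r6c6. So r6c6=4.
Step 15. [r6c3∈{6}] r6c3 is down to just 6 ⇒ r6c3=6.
Step 16. [r6c2∈{3}] r6c2 is down to just 3 ⇒ r6c2=3.
Step 17. [r4c5∈{6}] r4c5's peers cover all but 6, so r4c5=6.
Step 18. [r1c1∈{2}] r1c1's peers cover all but 2 ⇒ r1c1=2.

Answer: 2 1 5 3 4 6 / 4 6 3 2 1 5 / 6 2 1 4 5 3 / 3 5 4 1 6 2 / 5 4 2 6 3 1 / 1 3 6 5 2 4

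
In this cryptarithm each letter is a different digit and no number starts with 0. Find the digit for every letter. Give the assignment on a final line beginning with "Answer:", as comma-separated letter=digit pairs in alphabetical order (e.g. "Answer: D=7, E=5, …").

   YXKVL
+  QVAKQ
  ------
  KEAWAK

Step 1. [col 1: L + Q ≡ K (mod 10)] column 1 (L + Q ≡ K (mod 10), carry-in 0) doesn't pin K yet; pick K=1 and continue. So K=1.
Step 2. [col 1: L + Q ≡ K (mod 10)] no forcing yet in column 1 (carry-in 0); Q=7 is free and consistent — try it. So Q=7.
Step 3. [col 1: L + Q ≡ K (mod 10)] column 1: given Q=7, K=1, carry-in 0, and digits 1,7 already taken and all letters distinct, L+Q≡K (mod 10) forces L=4, so L=4.
Step 4. [col 2: V + K ≡ A (mod 10)] no forcing yet in column 2 (carry-in 1); A=8 is free and consistent — try it ⇒ A=8.
Step 5. [col 2: V + K ≡ A (mod 10)] in column 2 we have V+K≡A with carry-in 1; given K=1, A=8 and digits 1,4,7,8 already taken and all letters distinct, that pins V to 6. So V=6.
Step 6. [col 3: K + A ≡ W (mod 10)] column 3 reads K+A+carry(0)=W with K=1, A=8; with digits 1,4,6,7,8 already taken and all letters distinct, the only value for W is 9 ⇒ W=9.
Step 7. [col 4: X + V ≡ A (mod 10)] in column 4 we have X+V≡A with carry-in 0; given V=6, A=8 and digits 1,4,6,7,8,9 already taken and all letters distinct, that pins X to 2. So X=2.
Step 8. [col 5: Y + Q ≡ E (mod 10)] column 5: given Q=7, carry-in 0, and digits 1,2,4,6,7,8,9 already taken and all letters distinct, Y+Q≡E (mod 10) forces E=0, so E=0.
Step 9. [col 5: Y + Q ≡ E (mod 10)] column 5 reads Y+Q+carry(0)=E with Q=7, E=0; with digits 0,1,2,4,6,7,8,9 already taken and all letters distinct, the only value for Y is 3 ⇒ Y=3.

Answer: A=8, E=0, K=1, L=4, Q=7, V=6, W=9, X=2, Y=3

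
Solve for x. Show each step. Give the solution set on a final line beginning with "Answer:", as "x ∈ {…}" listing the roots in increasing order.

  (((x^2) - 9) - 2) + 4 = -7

Step 1. [(((x^2) - 9) - 2) + 4 = -7] the outer +4 inverts by subtracting 4, so sub: ((x^2) - 9) - 2 = -11.
Step 2. [((x^2) - 9) - 2 = -11] add 2: x sits inside (… - 2), so sub: (x^2) - 9 = -9.
Step 3. [(x^2) - 9 = -9] 9 comes off first (add 9), so sub: x^2 = 0.
Step 4. [x^2 = 0] LHS squared, RHS 0 ≥ 0: apply √ (±), so sqrt: x = 0.

Answer: x ∈ {0}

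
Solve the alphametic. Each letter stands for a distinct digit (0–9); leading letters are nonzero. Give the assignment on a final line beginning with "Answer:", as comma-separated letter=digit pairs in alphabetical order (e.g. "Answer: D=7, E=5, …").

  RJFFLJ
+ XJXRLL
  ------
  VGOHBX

Step 1. [col 1: J + L ≡ X (mod 10)] several values work for J in column 1 (J + L ≡ X (mod 10), carry-in 0); try J=3. So J=3.
Step 2. [col 1: J + L ≡ X (mod 10)] column 1 (J + L ≡ X (mod 10), carry-in 0) doesn't pin L yet; pick L=5 and continue, so L=5.
Step 3. [col 1: J + L ≡ X (mod 10)] from column 1 (J=3, L=5, carry-in 0, digits 3,5 already taken and all letters distinct): X must equal 8, so X=8.
Step 4. [col 2: L + L ≡ B (mod 10)] column 2 reads L+L+carry(0)=B with L=5; with digits 3,5,8 already taken and all letters distinct, the only value for B is 0 ⇒ B=0.
Step 5. [col 3: F + R ≡ H (mod 10)] several values work for R in column 3 (F + R ≡ H (mod 10), carry-in 1); try R=1, so R=1.
Step 6. [col 3: F + R ≡ H (mod 10)] several values work for F in column 3 (F + R ≡ H (mod 10), carry-in 1); try F=4 ⇒ F=4.
Step 7. [col 3: F + R ≡ H (mod 10)] in column 3 we have F+R≡H with carry-in 1; given F=4, R=1 and digits 0,1,3,4,5,8 already taken and all letters distinct, that pins H to 6. So H=6.
Step 8. [col 4: F + X ≡ O (mod 10)] in column 4 we have F+X≡O with carry-in 0; given F=4, X=8 and digits 0,1,3,4,5,6,8 already taken and all letters distinct, that pins O to 2. So O=2.
Step 9. [col 5: J + J ≡ G (mod 10)] from column 5 (J=3, carry-in 1, digits 0,1,2,3,4,5,6,8 already taken and all letters distinct): G must equal 7 ⇒ G=7.
Step 10. [col 6: R + X ≡ V (mod 10)] in column 6 we have R+X≡V with carry-in 0; given R=1, X=8 and digits 0,1,2,3,4,5,6,7,8 already taken and all letters distinct, that pins V to 9, so V=9.

Answer: B=0, F=4, G=7, H=6, J=3, L=5, O=2, R=1, V=9, X=8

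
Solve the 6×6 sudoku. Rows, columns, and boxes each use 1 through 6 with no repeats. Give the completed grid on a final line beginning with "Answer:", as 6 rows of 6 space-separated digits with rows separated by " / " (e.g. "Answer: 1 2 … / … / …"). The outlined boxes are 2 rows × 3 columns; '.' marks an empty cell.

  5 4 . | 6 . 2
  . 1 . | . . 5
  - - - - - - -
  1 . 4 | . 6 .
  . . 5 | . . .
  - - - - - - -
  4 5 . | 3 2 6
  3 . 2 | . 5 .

Step 1. [r2c4∈{4}] nothing but 4 survives at r2c4 ⇒ r2c4=4.
Step 2. [r4c5∈{1,3,4}] across col 5, 4 lands solely at r4c5. So r4c5=4.
Step 3. [r2c1∈{2,6}] row 2 places 2 nowhere but r2c1. So r2c1=2.
Step 4. [r6c4∈{1}] r6c4 has the single candidate 1. So r6c4=1.
Step 5. [r2c5∈{3}] r2c5's peers cover all but 3 ⇒ r2c5=3.
Step 6. [r4c4∈{2}] only 2 remains possible at r4c4 ⇒ r4c4=2.
Step 7. [r3c6∈{3}] nothing but 3 survives at r3c6, so r3c6=3.
Step 8. [r6c2∈{6}] nothing but 6 survives at r6c2. So r6c2=6.
Step 9. [r1c5∈{1}] r1c5's peers cover all but 1, so r1c5=1.
Step 10. [r5c3∈{1}] only 1 remains possible at r5c3, so r5c3=1.
Step 11. [r4c6∈{1}] r4c6 is down to just 1 ⇒ r4c6=1.
Step 12. [r3c4∈{5}] nothing but 5 survives at r3c4. So r3c4=5.
Step 13. [r1c3∈{3}] nothing but 3 survives at r1c3 ⇒ r1c3=3.
Step 14. [r3c2∈{2}] r3c2's peers cover all but 2 ⇒ r3c2=2.
Step 15. [r6c6∈{4}] r6c6 has the single candidate 4, so r6c6=4.
Step 16. [r4c2∈{3}] r4c2 has the single candidate 3, so r4c2=3.
Step 17. [r2c3∈{6}] r2c3 has the single candidate 6 ⇒ r2c3=6.
Step 18. [r4c1∈{6}] only 6 remains possible at r4c1. So r4c1=6.

Answer: 5 4 3 6 1 2 / 2 1 6 4 3 5 / 1 2 4 5 6 3 / 6 3 5 2 4 1 / 4 5 1 3 2 6 / 3 6 2 1 5 4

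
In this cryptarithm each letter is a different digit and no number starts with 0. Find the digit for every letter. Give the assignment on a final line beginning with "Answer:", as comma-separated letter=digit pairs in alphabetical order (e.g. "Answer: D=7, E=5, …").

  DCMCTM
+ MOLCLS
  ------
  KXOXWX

Step 1. [col 1: M + S ≡ X (mod 10)] several values work for M in column 1 (M + S ≡ X (mod 10), carry-in 0); try M=5. So M=5.
Step 2. [col 1: M + S ≡ X (mod 10)] several values work for S in column 1 (M + S ≡ X (mod 10), carry-in 0); try S=9, so S=9.
Step 3. [col 1: M + S ≡ X (mod 10)] in column 1 we have M+S≡X with carry-in 0; given M=5, S=9 and digits 5,9 already taken and all letters distinct, that pins X to 4. So X=4.
Step 4. [col 2: T + L ≡ W (mod 10)] several values work for L in column 2 (T + L ≡ W (mod 10), carry-in 1); try L=6 ⇒ L=6.
Step 5. [col 2: T + L ≡ W (mod 10)] no forcing yet in column 2 (carry-in 1); T=0 is free and consistent — try it ⇒ T=0.
Step 6. [col 2: T + L ≡ W (mod 10)] in column 2 we have T+L≡W with carry-in 1; given T=0, L=6 and digits 0,4,5,6,9 already taken and all letters distinct, that pins W to 7 ⇒ W=7.
Step 7. [col 3: C + C ≡ X (mod 10)] from column 3 (X=4, carry-in 0, digits 0,4,5,6,7,9 already taken and all letters distinct): C must equal 2 ⇒ C=2.
Step 8. [col 4: M + L ≡ O (mod 10)] column 4 reads M+L+carry(0)=O with M=5, L=6; with digits 0,2,4,5,6,7,9 already taken and all letters distinct, the only value for O is 1. So O=1.
Step 9. [col 6: D + M ≡ K (mod 10)] several values work for K in column 6 (D + M ≡ K (mod 10), carry-in 0); try K=8, so K=8.
Step 10. [col 6: D + M ≡ K (mod 10)] column 6: given M=5, K=8, carry-in 0, and digits 0,1,2,4,5,6,7,8,9 already taken and all letters distinct, D+M≡K (mod 10) forces D=3 ⇒ D=3.

Answer: C=2, D=3, K=8, L=6, M=5, O=1, S=9, T=0, W=7, X=4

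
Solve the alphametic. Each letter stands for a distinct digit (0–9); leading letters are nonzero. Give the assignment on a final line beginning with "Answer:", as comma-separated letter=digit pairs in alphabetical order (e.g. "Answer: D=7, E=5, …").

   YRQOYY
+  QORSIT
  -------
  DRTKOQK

Step 1. [col 1: Y + T ≡ K (mod 10)] column 1 (Y + T ≡ K (mod 10), carry-in 0) doesn't pin Y yet; pick Y=8 and continue ⇒ Y=8.
Step 2. [col 1: Y + T ≡ K (mod 10)] no forcing yet in column 1 (carry-in 0); T=2 is free and consistent — try it ⇒ T=2.
Step 3. [col 1: Y + T ≡ K (mod 10)] in column 1 we have Y+T≡K with carry-in 0; given Y=8, T=2 and digits 2,8 already taken and all letters distinct, that pins K to 0 ⇒ K=0.
Step 4. [D] adding two 6-digit numbers gives at most 6+1 digits, and here it does — D is that final carry and must be 1, so D=1.
Step 5. [col 2: Y + I ≡ Q (mod 10)] I=6 is one option consistent with column 2 (Y + I ≡ Q (mod 10), carry-in 1) — take it, so I=6.
Step 6. [col 2: Y + I ≡ Q (mod 10)] in column 2 we have Y+I≡Q with carry-in 1; given Y=8, I=6 and digits 0,1,2,6,8 already taken and all letters distinct, that pins Q to 5. So Q=5.
Step 7. [col 3: O + S ≡ O (mod 10)] column 3 reads O+S+carry(1)=O with nothing yet; with digits 0,1,2,5,6,8 already taken and all letters distinct, the only value for S is 9 ⇒ S=9.
Step 8. [col 3: O + S ≡ O (mod 10)] O=7 is one option consistent with column 3 (O + S ≡ O (mod 10), carry-in 1) — take it ⇒ O=7.
Step 9. [col 4: Q + R ≡ K (mod 10)] from column 4 (Q=5, K=0, carry-in 1, digits 0,1,2,5,6,7,8,9 already taken and all letters distinct): R must equal 4, so R=4.

Answer: D=1, I=6, K=0, O=7, Q=5, R=4, S=9, T=2, Y=8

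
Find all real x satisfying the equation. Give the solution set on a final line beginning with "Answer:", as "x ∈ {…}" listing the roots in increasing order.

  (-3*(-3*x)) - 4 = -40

Step 1. [(-3*(-3*x)) - 4 = -40] add 4: x sits inside (… - 4) ⇒ sub: -3*(-3*x) = -36.
Step 2. [-3*(-3*x) = -36] divide by the outer -3, so div: -3*x = 12.
Step 3. [-3*x = 12] divide by the outer -3 ⇒ div: x = -4.

Answer: x ∈ {-4}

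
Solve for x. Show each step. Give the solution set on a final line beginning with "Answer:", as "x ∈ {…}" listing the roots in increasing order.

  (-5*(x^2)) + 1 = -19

Step 1. [(-5*(x^2)) + 1 = -19] 1 comes off first (subtract 1) ⇒ sub: -5*(x^2) = -20.
Step 2. [-5*(x^2) = -20] -5·(inner) — divide through by -5. So div: x^2 = 4.
Step 3. [x^2 = 4] √ both sides: 4 ≥ 0 gives two branches. So sqrt: x = 2 or -2.

Answer: x ∈ {-2, 2}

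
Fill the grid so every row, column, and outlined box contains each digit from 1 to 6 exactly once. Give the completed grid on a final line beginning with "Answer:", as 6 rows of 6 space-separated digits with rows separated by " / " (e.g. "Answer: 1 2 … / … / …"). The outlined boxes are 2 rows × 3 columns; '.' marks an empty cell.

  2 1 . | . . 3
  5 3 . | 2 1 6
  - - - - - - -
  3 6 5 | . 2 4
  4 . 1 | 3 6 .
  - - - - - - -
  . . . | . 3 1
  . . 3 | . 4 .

Step 1. [r5c3∈{2,4,6}] in col 3, 2 fits only at r5c3 ⇒ r5c3=2.
Step 2. [r6c2∈{5}] r6c2 is down to just 5. So r6c2=5.
Step 3. [r1c4∈{4,5}] in col 4, 4 fits only at r1c4. So r1c4=4.
Step 4. [r6c4∈{6}] r6c4 has the single candidate 6 ⇒ r6c4=6.
Step 5. [r5c1∈{6}] only 6 remains possible at r5c1 ⇒ r5c1=6.
Step 6. [r1c5∈{5}] nothing but 5 survives at r1c5 ⇒ r1c5=5.
Step 7. [r6c1∈{1}] nothing but 1 survives at r6c1. So r6c1=1.
Step 8. [r3c4∈{1}] only 1 remains possible at r3c4, so r3c4=1.
Step 9. [r4c6∈{5}] r4c6 is down to just 5. So r4c6=5.
Step 10. [r1c3∈{6}] nothing but 6 survives at r1c3, so r1c3=6.
Step 11. [r6c6∈{2}] only 2 remains possible at r6c6. So r6c6=2.
Step 12. [r4c2∈{2}] r4c2 has the single candidate 2 ⇒ r4c2=2.
Step 13. [r5c2∈{4}] only 4 remains possible at r5c2 ⇒ r5c2=4.
Step 14. [r5c4∈{5}] r5c4's peers cover all but 5, so r5c4=5.
Step 15. [r2c3∈{4}] only 4 remains possible at r2c3 ⇒ r2c3=4.

Answer: 2 1 6 4 5 3 / 5 3 4 2 1 6 / 3 6 5 1 2 4 / 4 2 1 3 6 5 / 6 4 2 5 3 1 / 1 5 3 6 4 2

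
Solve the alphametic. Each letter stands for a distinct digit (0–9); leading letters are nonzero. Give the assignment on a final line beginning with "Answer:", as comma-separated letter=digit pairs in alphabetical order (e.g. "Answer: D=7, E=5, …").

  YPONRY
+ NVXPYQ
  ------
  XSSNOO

Step 1. [col 1: Y + Q ≡ O (mod 10)] column 1 (Y + Q ≡ O (mod 10), carry-in 0) doesn't pin O yet; pick O=0 and continue ⇒ O=0.
Step 2. [col 1: Y + Q ≡ O (mod 10)] several values work for Q in column 1 (Y + Q ≡ O (mod 10), carry-in 0); try Q=8 ⇒ Q=8.
Step 3. [col 1: Y + Q ≡ O (mod 10)] column 1 reads Y+Q+carry(0)=O with Q=8, O=0; with digits 0,8 already taken and all letters distinct, the only value for Y is 2. So Y=2.
Step 4. [col 2: R + Y ≡ O (mod 10)] in column 2 we have R+Y≡O with carry-in 1; given Y=2, O=0 and digits 0,2,8 already taken and all letters distinct, that pins R to 7 ⇒ R=7.
Step 5. [col 3: N + P ≡ N (mod 10)] column 3 reads N+P+carry(1)=N with nothing yet; with digits 0,2,7,8 already taken and all letters distinct, the only value for P is 9 ⇒ P=9.
Step 6. [col 3: N + P ≡ N (mod 10)] several values work for N in column 3 (N + P ≡ N (mod 10), carry-in 1); try N=1. So N=1.
Step 7. [col 4: O + X ≡ S (mod 10)] column 4 (O + X ≡ S (mod 10), carry-in 1) doesn't pin X yet; pick X=4 and continue. So X=4.
Step 8. [col 4: O + X ≡ S (mod 10)] column 4: given O=0, X=4, carry-in 1, and digits 0,1,2,4,7,8,9 already taken and all letters distinct, O+X≡S (mod 10) forces S=5. So S=5.
Step 9. [col 5: P + V ≡ S (mod 10)] from column 5 (P=9, S=5, carry-in 0, digits 0,1,2,4,5,7,8,9 already taken and all letters distinct): V must equal 6. So V=6.

Answer: N=1, O=0, P=9, Q=8, R=7, S=5, V=6, X=4, Y=2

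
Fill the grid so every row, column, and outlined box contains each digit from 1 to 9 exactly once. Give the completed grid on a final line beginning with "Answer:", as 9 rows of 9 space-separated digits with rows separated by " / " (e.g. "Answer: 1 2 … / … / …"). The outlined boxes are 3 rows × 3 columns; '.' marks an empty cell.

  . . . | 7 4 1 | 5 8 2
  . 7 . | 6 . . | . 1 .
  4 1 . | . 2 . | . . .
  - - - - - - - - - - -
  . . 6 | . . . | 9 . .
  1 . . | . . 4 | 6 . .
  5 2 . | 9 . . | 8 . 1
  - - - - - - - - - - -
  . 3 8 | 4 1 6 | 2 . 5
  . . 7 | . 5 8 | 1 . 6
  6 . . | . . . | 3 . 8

Step 1. [r7c1∈{9}] r7c1's peers cover all but 9. So r7c1=9.
Step 2. [r4c1∈{3,7,8}] r4c1 is the only open cell in col 1 admitting 7. So r4c1=7.
Step 3. [r3c4∈{3,5,8}] 8 has one home in row 3: r3c4. So r3c4=8.
Step 4. [r9c4∈{2}] r9c4 has the single candidate 2, so r9c4=2.
Step 5. [r7c8∈{7}] r7c8 is down to just 7. So r7c8=7.
Step 6. [r1c1∈{3}] r1c1's peers cover all but 3. So r1c1=3.
Step 7. [r8c2∈{4}] r8c2 is down to just 4. So r8c2=4.
Step 8. [r1c3∈{9}] r1c3's peers cover all but 9 ⇒ r1c3=9.
Step 9. [r5c3∈{3}] r5c3 has the single candidate 3 ⇒ r5c3=3.
Step 10. [r4c6∈{2,3,5}] 2 has one home in col 6: r4c6. So r4c6=2.
Step 11. [r3c3∈{5}] r3c3 is down to just 5. So r3c3=5.
Step 12. [r9c8∈{4,9}] in row 9, 4 fits only at r9c8 ⇒ r9c8=4.
Step 13. [r6c8∈{3}] only 3 remains possible at r6c8 ⇒ r6c8=3.
Step 14. [r6c6∈{7}] r6c6's peers cover all but 7, so r6c6=7.
Step 15. [r9c6∈{9}] r9c6 has the single candidate 9 ⇒ r9c6=9.
Step 16. [r3c6∈{3}] nothing but 3 survives at r3c6 ⇒ r3c6=3.
Step 17. [r4c4∈{1,3,5}] across row 4, 1 lands solely at r4c4, so r4c4=1.
Step 18. [r4c2∈{8}] r4c2 is down to just 8 ⇒ r4c2=8.
Step 19. [r2c9∈{3,4,9}] row 2 places 3 nowhere but r2c9 ⇒ r2c9=3.
Step 20. [r3c9∈{7,9}] r3c9 is the only open cell in col 9 admitting 9 ⇒ r3c9=9.
Step 21. [r8c1∈{2}] r8c1 has the single candidate 2, so r8c1=2.
Step 22. [r5c4∈{5}] r5c4 is down to just 5, so r5c4=5.
Step 23. [r4c8∈{5}] nothing but 5 survives at r4c8 ⇒ r4c8=5.
Step 24. [r2c6∈{5}] r2c6 has the single candidate 5. So r2c6=5.
Step 25. [r5c9∈{7}] nothing but 7 survives at r5c9, so r5c9=7.
Step 26. [r5c5∈{8}] only 8 remains possible at r5c5 ⇒ r5c5=8.
Step 27. [r4c9∈{4}] r4c9's peers cover all but 4 ⇒ r4c9=4.
Step 28. [r9c2∈{5}] nothing but 5 survives at r9c2, so r9c2=5.
Step 29. [r6c5∈{6}] only 6 remains possible at r6c5, so r6c5=6.
Step 30. [r5c8∈{2}] r5c8 is down to just 2, so r5c8=2.
Step 31. [r2c7∈{4}] only 4 remains possible at r2c7, so r2c7=4.
Step 32. [r5c2∈{9}] only 9 remains possible at r5c2. So r5c2=9.
Step 33. [r9c5∈{7}] nothing but 7 survives at r9c5, so r9c5=7.
Step 34. [r2c1∈{8}] r2c1's peers cover all but 8, so r2c1=8.
Step 35. [r4c5∈{3}] r4c5 has the single candidate 3. So r4c5=3.
Step 36. [r6c3∈{4}] r6c3's peers cover all but 4. So r6c3=4.
Step 37. [r8c8∈{9}] r8c8's peers cover all but 9 ⇒ r8c8=9.
Step 38. [r2c3∈{2}] only 2 remains possible at r2c3 ⇒ r2c3=2.
Step 39. [r3c8∈{6}] nothing but 6 survives at r3c8, so r3c8=6.
Step 40. [r2c5∈{9}] r2c5 has the single candidate 9, so r2c5=9.
Step 41. [r9c3∈{1}] only 1 remains possible at r9c3. So r9c3=1.
Step 42. [r3c7∈{7}] r3c7 has the single candidate 7, so r3c7=7.
Step 43. [r1c2∈{6}] r1c2 is down to just 6, so r1c2=6.
Step 44. [r8c4∈{3}] r8c4's peers cover all but 3, so r8c4=3.

Answer: 3 6 9 7 4 1 5 8 2 / 8 7 2 6 9 5 4 1 3 / 4 1 5 8 2 3 7 6 9 / 7 8 6 1 3 2 9 5 4 / 1 9 3 5 8 4 6 2 7 / 5 2 4 9 6 7 8 3 1 / 9 3 8 4 1 6 2 7 5 / 2 4 7 3 5 8 1 9 6 / 6 5 1 2 7 9 3 4 8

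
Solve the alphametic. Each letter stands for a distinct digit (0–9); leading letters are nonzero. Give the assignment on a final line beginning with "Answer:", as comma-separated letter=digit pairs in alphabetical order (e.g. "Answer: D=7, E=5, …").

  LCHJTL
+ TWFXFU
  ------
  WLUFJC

Step 1. [col 1: L + U ≡ C (mod 10)] U=5 is one option consistent with column 1 (L + U ≡ C (mod 10), carry-in 0) — take it ⇒ U=5.
Step 2. [col 1: L + U ≡ C (mod 10)] no forcing yet in column 1 (carry-in 0); C=7 is free and consistent — try it, so C=7.
Step 3. [col 1: L + U ≡ C (mod 10)] from column 1 (U=5, C=7, carry-in 0, digits 5,7 already taken and all letters distinct): L must equal 2 ⇒ L=2.
Step 4. [col 2: T + F ≡ J (mod 10)] several values work for J in column 2 (T + F ≡ J (mod 10), carry-in 0); try J=0 ⇒ J=0.
Step 5. [col 2: T + F ≡ J (mod 10)] T=1 is one option consistent with column 2 (T + F ≡ J (mod 10), carry-in 0) — take it, so T=1.
Step 6. [col 2: T + F ≡ J (mod 10)] column 2 reads T+F+carry(0)=J with T=1, J=0; with digits 0,1,2,5,7 already taken and all letters distinct, the only value for F is 9, so F=9.
Step 7. [col 3: J + X ≡ F (mod 10)] column 3: given J=0, F=9, carry-in 1, and digits 0,1,2,5,7,9 already taken and all letters distinct, J+X≡F (mod 10) forces X=8. So X=8.
Step 8. [col 4: H + F ≡ U (mod 10)] from column 4 (F=9, U=5, carry-in 0, digits 0,1,2,5,7,8,9 already taken and all letters distinct): H must equal 6. So H=6.
Step 9. [col 5: C + W ≡ L (mod 10)] column 5: given C=7, L=2, carry-in 1, and digits 0,1,2,5,6,7,8,9 already taken and all letters distinct, C+W≡L (mod 10) forces W=4. So W=4.

Answer: C=7, F=9, H=6, J=0, L=2, T=1, U=5, W=4, X=8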